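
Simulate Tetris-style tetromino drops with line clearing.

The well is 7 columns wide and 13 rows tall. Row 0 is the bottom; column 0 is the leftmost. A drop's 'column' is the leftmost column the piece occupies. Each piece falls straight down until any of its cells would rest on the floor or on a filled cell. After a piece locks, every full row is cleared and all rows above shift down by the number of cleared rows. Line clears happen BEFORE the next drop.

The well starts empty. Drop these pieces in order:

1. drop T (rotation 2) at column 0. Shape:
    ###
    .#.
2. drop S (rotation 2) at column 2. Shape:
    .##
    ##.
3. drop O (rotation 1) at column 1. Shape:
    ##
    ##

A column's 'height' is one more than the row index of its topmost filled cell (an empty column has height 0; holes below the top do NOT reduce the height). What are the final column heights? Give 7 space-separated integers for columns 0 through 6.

Answer: 2 5 5 4 4 0 0

Derivation:
Drop 1: T rot2 at col 0 lands with bottom-row=0; cleared 0 line(s) (total 0); column heights now [2 2 2 0 0 0 0], max=2
Drop 2: S rot2 at col 2 lands with bottom-row=2; cleared 0 line(s) (total 0); column heights now [2 2 3 4 4 0 0], max=4
Drop 3: O rot1 at col 1 lands with bottom-row=3; cleared 0 line(s) (total 0); column heights now [2 5 5 4 4 0 0], max=5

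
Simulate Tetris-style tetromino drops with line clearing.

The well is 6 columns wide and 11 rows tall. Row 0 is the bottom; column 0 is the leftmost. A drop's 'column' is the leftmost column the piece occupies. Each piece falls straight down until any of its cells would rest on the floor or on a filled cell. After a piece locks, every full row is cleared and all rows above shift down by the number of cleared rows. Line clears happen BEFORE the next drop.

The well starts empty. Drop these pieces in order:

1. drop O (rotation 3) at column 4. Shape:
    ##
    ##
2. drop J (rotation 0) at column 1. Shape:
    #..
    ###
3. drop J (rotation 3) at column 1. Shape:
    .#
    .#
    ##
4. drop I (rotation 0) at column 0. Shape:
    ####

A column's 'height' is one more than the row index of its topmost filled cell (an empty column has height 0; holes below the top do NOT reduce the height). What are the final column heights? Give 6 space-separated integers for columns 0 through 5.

Drop 1: O rot3 at col 4 lands with bottom-row=0; cleared 0 line(s) (total 0); column heights now [0 0 0 0 2 2], max=2
Drop 2: J rot0 at col 1 lands with bottom-row=0; cleared 0 line(s) (total 0); column heights now [0 2 1 1 2 2], max=2
Drop 3: J rot3 at col 1 lands with bottom-row=2; cleared 0 line(s) (total 0); column heights now [0 3 5 1 2 2], max=5
Drop 4: I rot0 at col 0 lands with bottom-row=5; cleared 0 line(s) (total 0); column heights now [6 6 6 6 2 2], max=6

Answer: 6 6 6 6 2 2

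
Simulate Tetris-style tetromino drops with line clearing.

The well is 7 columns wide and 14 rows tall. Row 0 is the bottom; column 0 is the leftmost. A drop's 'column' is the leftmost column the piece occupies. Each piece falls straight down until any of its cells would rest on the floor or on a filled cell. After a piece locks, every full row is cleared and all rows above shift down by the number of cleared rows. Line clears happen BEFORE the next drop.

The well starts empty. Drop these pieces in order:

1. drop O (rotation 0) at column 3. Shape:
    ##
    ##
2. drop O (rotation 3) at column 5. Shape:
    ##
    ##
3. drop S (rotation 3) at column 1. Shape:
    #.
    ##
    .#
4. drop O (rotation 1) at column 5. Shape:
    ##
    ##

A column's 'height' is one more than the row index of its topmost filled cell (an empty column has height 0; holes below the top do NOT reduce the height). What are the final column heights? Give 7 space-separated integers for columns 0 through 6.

Answer: 0 3 2 2 2 4 4

Derivation:
Drop 1: O rot0 at col 3 lands with bottom-row=0; cleared 0 line(s) (total 0); column heights now [0 0 0 2 2 0 0], max=2
Drop 2: O rot3 at col 5 lands with bottom-row=0; cleared 0 line(s) (total 0); column heights now [0 0 0 2 2 2 2], max=2
Drop 3: S rot3 at col 1 lands with bottom-row=0; cleared 0 line(s) (total 0); column heights now [0 3 2 2 2 2 2], max=3
Drop 4: O rot1 at col 5 lands with bottom-row=2; cleared 0 line(s) (total 0); column heights now [0 3 2 2 2 4 4], max=4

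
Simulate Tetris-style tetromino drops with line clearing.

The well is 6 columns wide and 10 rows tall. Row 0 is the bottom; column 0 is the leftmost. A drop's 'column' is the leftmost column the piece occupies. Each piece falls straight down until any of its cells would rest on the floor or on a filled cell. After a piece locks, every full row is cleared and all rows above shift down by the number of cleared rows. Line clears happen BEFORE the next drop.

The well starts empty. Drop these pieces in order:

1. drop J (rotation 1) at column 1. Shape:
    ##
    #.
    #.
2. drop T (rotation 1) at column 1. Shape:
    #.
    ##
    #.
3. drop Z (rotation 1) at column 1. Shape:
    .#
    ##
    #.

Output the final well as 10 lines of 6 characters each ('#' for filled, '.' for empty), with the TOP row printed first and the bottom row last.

Answer: ......
..#...
.##...
.#....
.#....
.##...
.#....
.##...
.#....
.#....

Derivation:
Drop 1: J rot1 at col 1 lands with bottom-row=0; cleared 0 line(s) (total 0); column heights now [0 3 3 0 0 0], max=3
Drop 2: T rot1 at col 1 lands with bottom-row=3; cleared 0 line(s) (total 0); column heights now [0 6 5 0 0 0], max=6
Drop 3: Z rot1 at col 1 lands with bottom-row=6; cleared 0 line(s) (total 0); column heights now [0 8 9 0 0 0], max=9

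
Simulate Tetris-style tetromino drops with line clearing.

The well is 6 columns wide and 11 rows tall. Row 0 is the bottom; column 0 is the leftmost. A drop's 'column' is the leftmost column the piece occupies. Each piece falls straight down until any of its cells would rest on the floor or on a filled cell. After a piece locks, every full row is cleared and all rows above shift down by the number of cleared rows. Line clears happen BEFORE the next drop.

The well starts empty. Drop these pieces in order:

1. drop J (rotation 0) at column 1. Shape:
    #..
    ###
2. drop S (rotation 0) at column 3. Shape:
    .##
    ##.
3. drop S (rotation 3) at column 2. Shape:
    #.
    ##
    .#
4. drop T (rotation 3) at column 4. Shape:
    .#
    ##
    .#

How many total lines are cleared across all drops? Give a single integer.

Answer: 0

Derivation:
Drop 1: J rot0 at col 1 lands with bottom-row=0; cleared 0 line(s) (total 0); column heights now [0 2 1 1 0 0], max=2
Drop 2: S rot0 at col 3 lands with bottom-row=1; cleared 0 line(s) (total 0); column heights now [0 2 1 2 3 3], max=3
Drop 3: S rot3 at col 2 lands with bottom-row=2; cleared 0 line(s) (total 0); column heights now [0 2 5 4 3 3], max=5
Drop 4: T rot3 at col 4 lands with bottom-row=3; cleared 0 line(s) (total 0); column heights now [0 2 5 4 5 6], max=6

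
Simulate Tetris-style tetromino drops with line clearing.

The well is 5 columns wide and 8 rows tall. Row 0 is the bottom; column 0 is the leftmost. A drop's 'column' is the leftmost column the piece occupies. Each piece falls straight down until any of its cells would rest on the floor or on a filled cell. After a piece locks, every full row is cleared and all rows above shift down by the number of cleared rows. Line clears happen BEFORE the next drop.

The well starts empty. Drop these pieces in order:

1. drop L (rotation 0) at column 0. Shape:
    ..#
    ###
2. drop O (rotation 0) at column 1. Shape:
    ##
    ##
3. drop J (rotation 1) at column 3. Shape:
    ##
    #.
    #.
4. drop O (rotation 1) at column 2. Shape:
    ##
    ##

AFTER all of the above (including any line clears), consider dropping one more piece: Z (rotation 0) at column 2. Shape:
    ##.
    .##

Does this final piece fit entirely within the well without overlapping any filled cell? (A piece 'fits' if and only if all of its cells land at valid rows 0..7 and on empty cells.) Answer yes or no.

Answer: yes

Derivation:
Drop 1: L rot0 at col 0 lands with bottom-row=0; cleared 0 line(s) (total 0); column heights now [1 1 2 0 0], max=2
Drop 2: O rot0 at col 1 lands with bottom-row=2; cleared 0 line(s) (total 0); column heights now [1 4 4 0 0], max=4
Drop 3: J rot1 at col 3 lands with bottom-row=0; cleared 0 line(s) (total 0); column heights now [1 4 4 3 3], max=4
Drop 4: O rot1 at col 2 lands with bottom-row=4; cleared 0 line(s) (total 0); column heights now [1 4 6 6 3], max=6
Test piece Z rot0 at col 2 (width 3): heights before test = [1 4 6 6 3]; fits = True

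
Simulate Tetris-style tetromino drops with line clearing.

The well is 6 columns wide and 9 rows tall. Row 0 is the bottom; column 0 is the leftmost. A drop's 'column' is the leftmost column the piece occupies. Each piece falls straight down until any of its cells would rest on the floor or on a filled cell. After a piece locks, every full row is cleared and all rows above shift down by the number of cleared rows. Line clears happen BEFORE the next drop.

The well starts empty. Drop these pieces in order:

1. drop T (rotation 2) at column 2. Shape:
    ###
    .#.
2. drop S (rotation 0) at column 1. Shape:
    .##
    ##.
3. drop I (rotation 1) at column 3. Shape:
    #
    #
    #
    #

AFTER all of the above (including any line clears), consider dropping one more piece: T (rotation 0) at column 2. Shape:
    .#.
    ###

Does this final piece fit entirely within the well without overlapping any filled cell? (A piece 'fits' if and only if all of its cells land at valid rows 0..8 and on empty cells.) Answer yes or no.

Answer: no

Derivation:
Drop 1: T rot2 at col 2 lands with bottom-row=0; cleared 0 line(s) (total 0); column heights now [0 0 2 2 2 0], max=2
Drop 2: S rot0 at col 1 lands with bottom-row=2; cleared 0 line(s) (total 0); column heights now [0 3 4 4 2 0], max=4
Drop 3: I rot1 at col 3 lands with bottom-row=4; cleared 0 line(s) (total 0); column heights now [0 3 4 8 2 0], max=8
Test piece T rot0 at col 2 (width 3): heights before test = [0 3 4 8 2 0]; fits = False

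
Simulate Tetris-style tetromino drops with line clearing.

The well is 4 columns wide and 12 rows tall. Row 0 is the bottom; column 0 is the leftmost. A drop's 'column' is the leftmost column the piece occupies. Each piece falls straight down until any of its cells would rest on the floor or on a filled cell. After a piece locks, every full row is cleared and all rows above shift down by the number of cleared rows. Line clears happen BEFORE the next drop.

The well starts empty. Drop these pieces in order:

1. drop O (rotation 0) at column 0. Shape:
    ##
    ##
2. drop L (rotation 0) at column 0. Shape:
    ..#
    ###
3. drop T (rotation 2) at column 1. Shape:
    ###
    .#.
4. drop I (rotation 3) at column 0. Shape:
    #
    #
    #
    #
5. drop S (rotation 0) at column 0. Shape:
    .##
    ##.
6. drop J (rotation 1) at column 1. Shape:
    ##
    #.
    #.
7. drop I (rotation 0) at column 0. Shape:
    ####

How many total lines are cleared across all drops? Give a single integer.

Drop 1: O rot0 at col 0 lands with bottom-row=0; cleared 0 line(s) (total 0); column heights now [2 2 0 0], max=2
Drop 2: L rot0 at col 0 lands with bottom-row=2; cleared 0 line(s) (total 0); column heights now [3 3 4 0], max=4
Drop 3: T rot2 at col 1 lands with bottom-row=4; cleared 0 line(s) (total 0); column heights now [3 6 6 6], max=6
Drop 4: I rot3 at col 0 lands with bottom-row=3; cleared 1 line(s) (total 1); column heights now [6 3 5 0], max=6
Drop 5: S rot0 at col 0 lands with bottom-row=6; cleared 0 line(s) (total 1); column heights now [7 8 8 0], max=8
Drop 6: J rot1 at col 1 lands with bottom-row=8; cleared 0 line(s) (total 1); column heights now [7 11 11 0], max=11
Drop 7: I rot0 at col 0 lands with bottom-row=11; cleared 1 line(s) (total 2); column heights now [7 11 11 0], max=11

Answer: 2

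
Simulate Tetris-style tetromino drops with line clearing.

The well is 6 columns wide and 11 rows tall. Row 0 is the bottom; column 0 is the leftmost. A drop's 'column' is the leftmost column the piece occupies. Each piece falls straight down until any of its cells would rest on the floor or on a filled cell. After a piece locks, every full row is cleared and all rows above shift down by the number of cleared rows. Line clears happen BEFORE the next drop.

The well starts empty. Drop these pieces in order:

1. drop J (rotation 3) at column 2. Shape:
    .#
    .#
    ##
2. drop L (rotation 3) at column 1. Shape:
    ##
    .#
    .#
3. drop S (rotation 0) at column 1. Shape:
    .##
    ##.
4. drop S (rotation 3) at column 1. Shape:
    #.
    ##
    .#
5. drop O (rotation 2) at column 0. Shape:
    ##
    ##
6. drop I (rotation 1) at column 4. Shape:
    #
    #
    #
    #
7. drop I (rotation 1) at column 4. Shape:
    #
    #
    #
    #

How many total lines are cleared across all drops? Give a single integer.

Answer: 0

Derivation:
Drop 1: J rot3 at col 2 lands with bottom-row=0; cleared 0 line(s) (total 0); column heights now [0 0 1 3 0 0], max=3
Drop 2: L rot3 at col 1 lands with bottom-row=1; cleared 0 line(s) (total 0); column heights now [0 4 4 3 0 0], max=4
Drop 3: S rot0 at col 1 lands with bottom-row=4; cleared 0 line(s) (total 0); column heights now [0 5 6 6 0 0], max=6
Drop 4: S rot3 at col 1 lands with bottom-row=6; cleared 0 line(s) (total 0); column heights now [0 9 8 6 0 0], max=9
Drop 5: O rot2 at col 0 lands with bottom-row=9; cleared 0 line(s) (total 0); column heights now [11 11 8 6 0 0], max=11
Drop 6: I rot1 at col 4 lands with bottom-row=0; cleared 0 line(s) (total 0); column heights now [11 11 8 6 4 0], max=11
Drop 7: I rot1 at col 4 lands with bottom-row=4; cleared 0 line(s) (total 0); column heights now [11 11 8 6 8 0], max=11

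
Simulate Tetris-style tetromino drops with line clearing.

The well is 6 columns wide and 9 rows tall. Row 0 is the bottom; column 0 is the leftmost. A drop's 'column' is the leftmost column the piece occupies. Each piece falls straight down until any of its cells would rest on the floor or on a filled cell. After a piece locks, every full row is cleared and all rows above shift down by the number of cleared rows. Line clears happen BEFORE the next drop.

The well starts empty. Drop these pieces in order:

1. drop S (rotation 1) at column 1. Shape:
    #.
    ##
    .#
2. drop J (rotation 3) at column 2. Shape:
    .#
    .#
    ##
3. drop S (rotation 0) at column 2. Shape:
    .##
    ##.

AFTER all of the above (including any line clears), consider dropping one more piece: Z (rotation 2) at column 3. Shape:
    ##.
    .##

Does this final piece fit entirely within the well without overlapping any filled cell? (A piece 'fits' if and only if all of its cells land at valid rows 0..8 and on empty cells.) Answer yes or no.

Answer: yes

Derivation:
Drop 1: S rot1 at col 1 lands with bottom-row=0; cleared 0 line(s) (total 0); column heights now [0 3 2 0 0 0], max=3
Drop 2: J rot3 at col 2 lands with bottom-row=2; cleared 0 line(s) (total 0); column heights now [0 3 3 5 0 0], max=5
Drop 3: S rot0 at col 2 lands with bottom-row=5; cleared 0 line(s) (total 0); column heights now [0 3 6 7 7 0], max=7
Test piece Z rot2 at col 3 (width 3): heights before test = [0 3 6 7 7 0]; fits = True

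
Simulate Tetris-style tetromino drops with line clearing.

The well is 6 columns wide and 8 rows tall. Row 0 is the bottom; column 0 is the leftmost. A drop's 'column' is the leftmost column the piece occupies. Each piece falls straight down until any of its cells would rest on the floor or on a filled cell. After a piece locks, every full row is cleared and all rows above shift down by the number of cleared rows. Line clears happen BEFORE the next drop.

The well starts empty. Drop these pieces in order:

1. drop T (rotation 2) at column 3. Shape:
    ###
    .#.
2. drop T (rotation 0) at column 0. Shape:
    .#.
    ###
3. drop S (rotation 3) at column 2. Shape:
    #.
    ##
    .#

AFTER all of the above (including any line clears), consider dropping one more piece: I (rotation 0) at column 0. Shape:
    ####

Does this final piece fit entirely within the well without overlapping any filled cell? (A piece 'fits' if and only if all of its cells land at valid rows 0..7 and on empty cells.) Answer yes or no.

Drop 1: T rot2 at col 3 lands with bottom-row=0; cleared 0 line(s) (total 0); column heights now [0 0 0 2 2 2], max=2
Drop 2: T rot0 at col 0 lands with bottom-row=0; cleared 0 line(s) (total 0); column heights now [1 2 1 2 2 2], max=2
Drop 3: S rot3 at col 2 lands with bottom-row=2; cleared 0 line(s) (total 0); column heights now [1 2 5 4 2 2], max=5
Test piece I rot0 at col 0 (width 4): heights before test = [1 2 5 4 2 2]; fits = True

Answer: yes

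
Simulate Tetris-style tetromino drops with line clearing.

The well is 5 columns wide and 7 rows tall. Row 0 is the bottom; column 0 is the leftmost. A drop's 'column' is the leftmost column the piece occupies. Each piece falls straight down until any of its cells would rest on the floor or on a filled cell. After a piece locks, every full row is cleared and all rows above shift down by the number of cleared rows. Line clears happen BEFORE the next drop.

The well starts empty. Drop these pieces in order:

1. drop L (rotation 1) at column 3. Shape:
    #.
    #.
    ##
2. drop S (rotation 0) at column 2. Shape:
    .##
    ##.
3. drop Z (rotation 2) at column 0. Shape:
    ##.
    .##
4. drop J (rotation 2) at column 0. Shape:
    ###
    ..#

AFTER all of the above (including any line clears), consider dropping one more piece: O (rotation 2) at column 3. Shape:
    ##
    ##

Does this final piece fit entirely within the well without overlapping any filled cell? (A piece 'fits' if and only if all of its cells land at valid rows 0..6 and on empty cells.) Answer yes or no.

Answer: yes

Derivation:
Drop 1: L rot1 at col 3 lands with bottom-row=0; cleared 0 line(s) (total 0); column heights now [0 0 0 3 1], max=3
Drop 2: S rot0 at col 2 lands with bottom-row=3; cleared 0 line(s) (total 0); column heights now [0 0 4 5 5], max=5
Drop 3: Z rot2 at col 0 lands with bottom-row=4; cleared 0 line(s) (total 0); column heights now [6 6 5 5 5], max=6
Drop 4: J rot2 at col 0 lands with bottom-row=5; cleared 0 line(s) (total 0); column heights now [7 7 7 5 5], max=7
Test piece O rot2 at col 3 (width 2): heights before test = [7 7 7 5 5]; fits = True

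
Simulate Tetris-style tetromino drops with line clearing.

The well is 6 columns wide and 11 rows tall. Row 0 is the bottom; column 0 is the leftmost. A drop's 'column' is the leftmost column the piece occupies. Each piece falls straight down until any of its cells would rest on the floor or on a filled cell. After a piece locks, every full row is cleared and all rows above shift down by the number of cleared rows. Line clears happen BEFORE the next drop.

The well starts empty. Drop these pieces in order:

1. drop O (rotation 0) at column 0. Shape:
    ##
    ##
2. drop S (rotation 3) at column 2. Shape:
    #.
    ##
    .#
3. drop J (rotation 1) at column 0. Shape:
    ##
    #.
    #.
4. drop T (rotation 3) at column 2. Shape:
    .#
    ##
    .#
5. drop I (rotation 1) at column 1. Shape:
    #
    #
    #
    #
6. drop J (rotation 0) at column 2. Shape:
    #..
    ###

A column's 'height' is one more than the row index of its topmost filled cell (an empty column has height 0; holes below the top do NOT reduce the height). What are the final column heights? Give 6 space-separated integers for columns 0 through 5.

Answer: 5 9 7 6 6 0

Derivation:
Drop 1: O rot0 at col 0 lands with bottom-row=0; cleared 0 line(s) (total 0); column heights now [2 2 0 0 0 0], max=2
Drop 2: S rot3 at col 2 lands with bottom-row=0; cleared 0 line(s) (total 0); column heights now [2 2 3 2 0 0], max=3
Drop 3: J rot1 at col 0 lands with bottom-row=2; cleared 0 line(s) (total 0); column heights now [5 5 3 2 0 0], max=5
Drop 4: T rot3 at col 2 lands with bottom-row=2; cleared 0 line(s) (total 0); column heights now [5 5 4 5 0 0], max=5
Drop 5: I rot1 at col 1 lands with bottom-row=5; cleared 0 line(s) (total 0); column heights now [5 9 4 5 0 0], max=9
Drop 6: J rot0 at col 2 lands with bottom-row=5; cleared 0 line(s) (total 0); column heights now [5 9 7 6 6 0], max=9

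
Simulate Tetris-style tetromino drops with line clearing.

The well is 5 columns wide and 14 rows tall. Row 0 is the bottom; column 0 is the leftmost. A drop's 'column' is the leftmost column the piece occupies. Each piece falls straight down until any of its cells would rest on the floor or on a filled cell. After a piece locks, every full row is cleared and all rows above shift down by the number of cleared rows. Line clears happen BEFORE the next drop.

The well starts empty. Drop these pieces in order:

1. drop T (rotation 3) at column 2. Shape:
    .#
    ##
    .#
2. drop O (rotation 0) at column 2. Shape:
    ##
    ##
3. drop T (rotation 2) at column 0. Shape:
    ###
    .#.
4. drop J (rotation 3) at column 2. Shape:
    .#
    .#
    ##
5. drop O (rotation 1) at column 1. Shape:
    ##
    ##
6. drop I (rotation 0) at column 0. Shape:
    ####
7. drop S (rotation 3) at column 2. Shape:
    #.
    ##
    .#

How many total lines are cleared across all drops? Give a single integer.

Answer: 0

Derivation:
Drop 1: T rot3 at col 2 lands with bottom-row=0; cleared 0 line(s) (total 0); column heights now [0 0 2 3 0], max=3
Drop 2: O rot0 at col 2 lands with bottom-row=3; cleared 0 line(s) (total 0); column heights now [0 0 5 5 0], max=5
Drop 3: T rot2 at col 0 lands with bottom-row=4; cleared 0 line(s) (total 0); column heights now [6 6 6 5 0], max=6
Drop 4: J rot3 at col 2 lands with bottom-row=6; cleared 0 line(s) (total 0); column heights now [6 6 7 9 0], max=9
Drop 5: O rot1 at col 1 lands with bottom-row=7; cleared 0 line(s) (total 0); column heights now [6 9 9 9 0], max=9
Drop 6: I rot0 at col 0 lands with bottom-row=9; cleared 0 line(s) (total 0); column heights now [10 10 10 10 0], max=10
Drop 7: S rot3 at col 2 lands with bottom-row=10; cleared 0 line(s) (total 0); column heights now [10 10 13 12 0], max=13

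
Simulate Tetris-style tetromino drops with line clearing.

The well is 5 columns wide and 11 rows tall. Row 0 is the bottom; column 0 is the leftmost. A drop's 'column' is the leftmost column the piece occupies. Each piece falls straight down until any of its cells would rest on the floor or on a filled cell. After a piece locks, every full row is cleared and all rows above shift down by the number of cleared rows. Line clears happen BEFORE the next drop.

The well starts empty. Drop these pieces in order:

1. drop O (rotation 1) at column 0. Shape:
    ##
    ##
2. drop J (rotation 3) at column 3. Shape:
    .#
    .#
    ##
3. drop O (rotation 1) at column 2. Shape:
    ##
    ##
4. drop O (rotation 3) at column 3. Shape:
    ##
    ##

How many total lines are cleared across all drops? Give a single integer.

Drop 1: O rot1 at col 0 lands with bottom-row=0; cleared 0 line(s) (total 0); column heights now [2 2 0 0 0], max=2
Drop 2: J rot3 at col 3 lands with bottom-row=0; cleared 0 line(s) (total 0); column heights now [2 2 0 1 3], max=3
Drop 3: O rot1 at col 2 lands with bottom-row=1; cleared 1 line(s) (total 1); column heights now [1 1 2 2 2], max=2
Drop 4: O rot3 at col 3 lands with bottom-row=2; cleared 0 line(s) (total 1); column heights now [1 1 2 4 4], max=4

Answer: 1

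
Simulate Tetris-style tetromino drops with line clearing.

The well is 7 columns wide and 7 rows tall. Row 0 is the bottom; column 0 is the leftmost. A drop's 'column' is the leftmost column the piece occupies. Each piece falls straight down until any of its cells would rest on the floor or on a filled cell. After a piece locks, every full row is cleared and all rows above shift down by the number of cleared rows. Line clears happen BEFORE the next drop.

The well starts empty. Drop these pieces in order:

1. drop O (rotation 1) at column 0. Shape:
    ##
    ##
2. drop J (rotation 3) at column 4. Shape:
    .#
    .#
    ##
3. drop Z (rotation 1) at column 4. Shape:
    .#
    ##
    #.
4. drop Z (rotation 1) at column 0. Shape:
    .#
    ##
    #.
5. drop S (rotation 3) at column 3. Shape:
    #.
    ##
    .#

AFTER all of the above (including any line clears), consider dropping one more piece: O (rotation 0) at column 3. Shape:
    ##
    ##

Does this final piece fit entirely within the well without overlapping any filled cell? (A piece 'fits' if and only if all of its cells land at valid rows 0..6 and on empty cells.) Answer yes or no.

Drop 1: O rot1 at col 0 lands with bottom-row=0; cleared 0 line(s) (total 0); column heights now [2 2 0 0 0 0 0], max=2
Drop 2: J rot3 at col 4 lands with bottom-row=0; cleared 0 line(s) (total 0); column heights now [2 2 0 0 1 3 0], max=3
Drop 3: Z rot1 at col 4 lands with bottom-row=2; cleared 0 line(s) (total 0); column heights now [2 2 0 0 4 5 0], max=5
Drop 4: Z rot1 at col 0 lands with bottom-row=2; cleared 0 line(s) (total 0); column heights now [4 5 0 0 4 5 0], max=5
Drop 5: S rot3 at col 3 lands with bottom-row=4; cleared 0 line(s) (total 0); column heights now [4 5 0 7 6 5 0], max=7
Test piece O rot0 at col 3 (width 2): heights before test = [4 5 0 7 6 5 0]; fits = False

Answer: no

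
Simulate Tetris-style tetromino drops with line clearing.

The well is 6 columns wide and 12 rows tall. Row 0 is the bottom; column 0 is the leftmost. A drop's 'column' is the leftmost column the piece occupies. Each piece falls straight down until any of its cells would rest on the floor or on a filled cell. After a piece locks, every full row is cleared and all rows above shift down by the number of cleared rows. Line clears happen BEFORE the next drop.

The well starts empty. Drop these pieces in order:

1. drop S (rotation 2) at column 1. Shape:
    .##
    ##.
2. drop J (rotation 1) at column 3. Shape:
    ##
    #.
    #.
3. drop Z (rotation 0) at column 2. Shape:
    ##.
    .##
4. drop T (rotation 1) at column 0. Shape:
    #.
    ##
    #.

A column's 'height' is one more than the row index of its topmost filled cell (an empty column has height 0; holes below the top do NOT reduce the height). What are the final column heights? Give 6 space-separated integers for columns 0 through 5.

Drop 1: S rot2 at col 1 lands with bottom-row=0; cleared 0 line(s) (total 0); column heights now [0 1 2 2 0 0], max=2
Drop 2: J rot1 at col 3 lands with bottom-row=2; cleared 0 line(s) (total 0); column heights now [0 1 2 5 5 0], max=5
Drop 3: Z rot0 at col 2 lands with bottom-row=5; cleared 0 line(s) (total 0); column heights now [0 1 7 7 6 0], max=7
Drop 4: T rot1 at col 0 lands with bottom-row=0; cleared 0 line(s) (total 0); column heights now [3 2 7 7 6 0], max=7

Answer: 3 2 7 7 6 0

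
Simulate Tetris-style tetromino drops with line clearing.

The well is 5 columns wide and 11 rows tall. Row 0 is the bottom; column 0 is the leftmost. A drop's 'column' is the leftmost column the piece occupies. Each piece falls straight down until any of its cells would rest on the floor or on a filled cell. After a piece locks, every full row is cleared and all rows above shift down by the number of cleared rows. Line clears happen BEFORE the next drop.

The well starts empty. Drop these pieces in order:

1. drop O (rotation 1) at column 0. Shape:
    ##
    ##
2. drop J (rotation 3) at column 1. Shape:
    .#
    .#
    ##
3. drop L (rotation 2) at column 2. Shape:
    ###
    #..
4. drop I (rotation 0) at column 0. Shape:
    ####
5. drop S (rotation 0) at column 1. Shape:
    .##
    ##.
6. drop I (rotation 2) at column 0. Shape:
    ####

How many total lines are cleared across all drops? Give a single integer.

Answer: 0

Derivation:
Drop 1: O rot1 at col 0 lands with bottom-row=0; cleared 0 line(s) (total 0); column heights now [2 2 0 0 0], max=2
Drop 2: J rot3 at col 1 lands with bottom-row=2; cleared 0 line(s) (total 0); column heights now [2 3 5 0 0], max=5
Drop 3: L rot2 at col 2 lands with bottom-row=5; cleared 0 line(s) (total 0); column heights now [2 3 7 7 7], max=7
Drop 4: I rot0 at col 0 lands with bottom-row=7; cleared 0 line(s) (total 0); column heights now [8 8 8 8 7], max=8
Drop 5: S rot0 at col 1 lands with bottom-row=8; cleared 0 line(s) (total 0); column heights now [8 9 10 10 7], max=10
Drop 6: I rot2 at col 0 lands with bottom-row=10; cleared 0 line(s) (total 0); column heights now [11 11 11 11 7], max=11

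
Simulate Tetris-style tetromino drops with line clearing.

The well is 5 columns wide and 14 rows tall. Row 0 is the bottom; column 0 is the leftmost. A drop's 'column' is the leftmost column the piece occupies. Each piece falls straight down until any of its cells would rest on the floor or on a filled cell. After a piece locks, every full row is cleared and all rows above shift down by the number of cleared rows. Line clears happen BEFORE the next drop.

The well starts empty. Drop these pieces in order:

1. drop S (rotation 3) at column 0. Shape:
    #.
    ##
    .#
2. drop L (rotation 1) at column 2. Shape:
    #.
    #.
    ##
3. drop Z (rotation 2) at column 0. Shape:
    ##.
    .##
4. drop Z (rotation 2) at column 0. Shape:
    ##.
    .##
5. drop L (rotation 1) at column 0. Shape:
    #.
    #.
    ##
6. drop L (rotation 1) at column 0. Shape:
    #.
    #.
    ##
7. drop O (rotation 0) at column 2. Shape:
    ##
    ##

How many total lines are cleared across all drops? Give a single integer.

Drop 1: S rot3 at col 0 lands with bottom-row=0; cleared 0 line(s) (total 0); column heights now [3 2 0 0 0], max=3
Drop 2: L rot1 at col 2 lands with bottom-row=0; cleared 0 line(s) (total 0); column heights now [3 2 3 1 0], max=3
Drop 3: Z rot2 at col 0 lands with bottom-row=3; cleared 0 line(s) (total 0); column heights now [5 5 4 1 0], max=5
Drop 4: Z rot2 at col 0 lands with bottom-row=5; cleared 0 line(s) (total 0); column heights now [7 7 6 1 0], max=7
Drop 5: L rot1 at col 0 lands with bottom-row=7; cleared 0 line(s) (total 0); column heights now [10 8 6 1 0], max=10
Drop 6: L rot1 at col 0 lands with bottom-row=10; cleared 0 line(s) (total 0); column heights now [13 11 6 1 0], max=13
Drop 7: O rot0 at col 2 lands with bottom-row=6; cleared 0 line(s) (total 0); column heights now [13 11 8 8 0], max=13

Answer: 0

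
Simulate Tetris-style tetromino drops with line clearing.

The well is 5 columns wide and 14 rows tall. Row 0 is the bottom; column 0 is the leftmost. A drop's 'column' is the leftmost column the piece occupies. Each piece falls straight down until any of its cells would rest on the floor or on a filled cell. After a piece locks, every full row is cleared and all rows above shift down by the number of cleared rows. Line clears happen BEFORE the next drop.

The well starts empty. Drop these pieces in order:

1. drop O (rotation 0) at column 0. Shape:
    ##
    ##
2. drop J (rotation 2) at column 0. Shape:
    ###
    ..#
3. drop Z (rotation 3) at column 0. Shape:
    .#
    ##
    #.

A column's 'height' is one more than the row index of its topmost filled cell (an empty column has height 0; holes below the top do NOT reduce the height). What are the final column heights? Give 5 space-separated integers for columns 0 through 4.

Answer: 5 6 3 0 0

Derivation:
Drop 1: O rot0 at col 0 lands with bottom-row=0; cleared 0 line(s) (total 0); column heights now [2 2 0 0 0], max=2
Drop 2: J rot2 at col 0 lands with bottom-row=1; cleared 0 line(s) (total 0); column heights now [3 3 3 0 0], max=3
Drop 3: Z rot3 at col 0 lands with bottom-row=3; cleared 0 line(s) (total 0); column heights now [5 6 3 0 0], max=6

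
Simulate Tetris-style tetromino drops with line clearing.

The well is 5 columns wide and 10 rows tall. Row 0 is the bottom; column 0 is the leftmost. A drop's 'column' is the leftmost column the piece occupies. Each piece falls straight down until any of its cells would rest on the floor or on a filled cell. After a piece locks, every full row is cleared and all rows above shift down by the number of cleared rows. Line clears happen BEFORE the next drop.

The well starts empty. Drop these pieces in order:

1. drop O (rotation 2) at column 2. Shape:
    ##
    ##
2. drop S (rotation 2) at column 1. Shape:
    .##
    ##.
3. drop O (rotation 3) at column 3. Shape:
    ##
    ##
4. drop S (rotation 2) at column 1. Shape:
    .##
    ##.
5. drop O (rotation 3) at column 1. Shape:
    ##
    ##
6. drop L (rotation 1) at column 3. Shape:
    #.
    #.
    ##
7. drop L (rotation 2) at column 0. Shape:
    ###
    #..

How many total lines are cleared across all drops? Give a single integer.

Drop 1: O rot2 at col 2 lands with bottom-row=0; cleared 0 line(s) (total 0); column heights now [0 0 2 2 0], max=2
Drop 2: S rot2 at col 1 lands with bottom-row=2; cleared 0 line(s) (total 0); column heights now [0 3 4 4 0], max=4
Drop 3: O rot3 at col 3 lands with bottom-row=4; cleared 0 line(s) (total 0); column heights now [0 3 4 6 6], max=6
Drop 4: S rot2 at col 1 lands with bottom-row=5; cleared 0 line(s) (total 0); column heights now [0 6 7 7 6], max=7
Drop 5: O rot3 at col 1 lands with bottom-row=7; cleared 0 line(s) (total 0); column heights now [0 9 9 7 6], max=9
Drop 6: L rot1 at col 3 lands with bottom-row=7; cleared 0 line(s) (total 0); column heights now [0 9 9 10 8], max=10
Drop 7: L rot2 at col 0 lands with bottom-row=8; cleared 0 line(s) (total 0); column heights now [10 10 10 10 8], max=10

Answer: 0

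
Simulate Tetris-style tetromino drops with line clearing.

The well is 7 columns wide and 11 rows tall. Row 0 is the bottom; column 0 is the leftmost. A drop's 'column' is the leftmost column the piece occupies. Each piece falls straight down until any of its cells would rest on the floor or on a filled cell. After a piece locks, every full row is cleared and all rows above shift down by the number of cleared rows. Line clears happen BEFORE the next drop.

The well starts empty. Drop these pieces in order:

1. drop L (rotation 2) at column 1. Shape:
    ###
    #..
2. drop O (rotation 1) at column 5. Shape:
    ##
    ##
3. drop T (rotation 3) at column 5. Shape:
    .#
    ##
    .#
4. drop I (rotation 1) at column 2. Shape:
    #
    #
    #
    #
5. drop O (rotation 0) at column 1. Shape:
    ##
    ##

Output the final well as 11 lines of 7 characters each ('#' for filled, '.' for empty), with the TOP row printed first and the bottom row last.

Answer: .......
.......
.......
.##....
.##....
..#....
..#...#
..#..##
..#...#
.###.##
.#...##

Derivation:
Drop 1: L rot2 at col 1 lands with bottom-row=0; cleared 0 line(s) (total 0); column heights now [0 2 2 2 0 0 0], max=2
Drop 2: O rot1 at col 5 lands with bottom-row=0; cleared 0 line(s) (total 0); column heights now [0 2 2 2 0 2 2], max=2
Drop 3: T rot3 at col 5 lands with bottom-row=2; cleared 0 line(s) (total 0); column heights now [0 2 2 2 0 4 5], max=5
Drop 4: I rot1 at col 2 lands with bottom-row=2; cleared 0 line(s) (total 0); column heights now [0 2 6 2 0 4 5], max=6
Drop 5: O rot0 at col 1 lands with bottom-row=6; cleared 0 line(s) (total 0); column heights now [0 8 8 2 0 4 5], max=8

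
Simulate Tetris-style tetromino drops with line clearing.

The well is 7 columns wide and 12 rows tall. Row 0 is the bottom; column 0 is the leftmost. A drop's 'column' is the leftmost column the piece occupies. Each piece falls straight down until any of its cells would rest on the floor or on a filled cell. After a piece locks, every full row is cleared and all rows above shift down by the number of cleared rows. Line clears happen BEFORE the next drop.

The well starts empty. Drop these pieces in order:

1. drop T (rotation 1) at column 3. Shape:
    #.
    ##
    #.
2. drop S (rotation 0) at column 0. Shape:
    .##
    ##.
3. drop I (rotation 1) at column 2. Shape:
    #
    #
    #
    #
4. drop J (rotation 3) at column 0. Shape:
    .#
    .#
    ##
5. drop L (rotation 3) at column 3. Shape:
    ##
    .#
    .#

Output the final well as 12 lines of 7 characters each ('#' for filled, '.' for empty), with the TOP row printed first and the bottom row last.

Answer: .......
.......
.......
.......
.......
.......
..#....
.####..
.##.#..
#####..
.####..
##.#...

Derivation:
Drop 1: T rot1 at col 3 lands with bottom-row=0; cleared 0 line(s) (total 0); column heights now [0 0 0 3 2 0 0], max=3
Drop 2: S rot0 at col 0 lands with bottom-row=0; cleared 0 line(s) (total 0); column heights now [1 2 2 3 2 0 0], max=3
Drop 3: I rot1 at col 2 lands with bottom-row=2; cleared 0 line(s) (total 0); column heights now [1 2 6 3 2 0 0], max=6
Drop 4: J rot3 at col 0 lands with bottom-row=2; cleared 0 line(s) (total 0); column heights now [3 5 6 3 2 0 0], max=6
Drop 5: L rot3 at col 3 lands with bottom-row=2; cleared 0 line(s) (total 0); column heights now [3 5 6 5 5 0 0], max=6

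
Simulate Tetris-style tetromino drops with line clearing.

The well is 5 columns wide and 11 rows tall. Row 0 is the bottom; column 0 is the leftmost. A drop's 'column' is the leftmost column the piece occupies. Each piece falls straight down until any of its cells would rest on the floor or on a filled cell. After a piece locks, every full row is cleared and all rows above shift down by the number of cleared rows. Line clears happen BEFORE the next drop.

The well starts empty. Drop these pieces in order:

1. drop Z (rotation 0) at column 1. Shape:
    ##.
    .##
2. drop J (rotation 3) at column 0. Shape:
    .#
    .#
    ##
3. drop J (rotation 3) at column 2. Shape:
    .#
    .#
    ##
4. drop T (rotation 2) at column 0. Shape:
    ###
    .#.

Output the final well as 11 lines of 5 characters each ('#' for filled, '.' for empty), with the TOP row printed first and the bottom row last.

Answer: .....
.....
.....
.....
###..
.#...
.#.#.
.#.#.
####.
.##..
..##.

Derivation:
Drop 1: Z rot0 at col 1 lands with bottom-row=0; cleared 0 line(s) (total 0); column heights now [0 2 2 1 0], max=2
Drop 2: J rot3 at col 0 lands with bottom-row=2; cleared 0 line(s) (total 0); column heights now [3 5 2 1 0], max=5
Drop 3: J rot3 at col 2 lands with bottom-row=2; cleared 0 line(s) (total 0); column heights now [3 5 3 5 0], max=5
Drop 4: T rot2 at col 0 lands with bottom-row=5; cleared 0 line(s) (total 0); column heights now [7 7 7 5 0], max=7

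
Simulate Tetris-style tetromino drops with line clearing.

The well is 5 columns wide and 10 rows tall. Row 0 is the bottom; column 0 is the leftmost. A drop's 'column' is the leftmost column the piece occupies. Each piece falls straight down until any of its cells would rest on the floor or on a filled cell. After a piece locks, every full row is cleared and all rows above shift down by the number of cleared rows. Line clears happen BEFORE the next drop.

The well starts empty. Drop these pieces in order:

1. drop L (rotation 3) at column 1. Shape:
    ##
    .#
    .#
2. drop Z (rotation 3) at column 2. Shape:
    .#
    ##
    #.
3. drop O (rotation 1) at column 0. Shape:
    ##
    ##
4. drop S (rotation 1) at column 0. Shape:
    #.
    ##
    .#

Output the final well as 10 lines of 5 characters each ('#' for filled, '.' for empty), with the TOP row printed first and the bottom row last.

Drop 1: L rot3 at col 1 lands with bottom-row=0; cleared 0 line(s) (total 0); column heights now [0 3 3 0 0], max=3
Drop 2: Z rot3 at col 2 lands with bottom-row=3; cleared 0 line(s) (total 0); column heights now [0 3 5 6 0], max=6
Drop 3: O rot1 at col 0 lands with bottom-row=3; cleared 0 line(s) (total 0); column heights now [5 5 5 6 0], max=6
Drop 4: S rot1 at col 0 lands with bottom-row=5; cleared 0 line(s) (total 0); column heights now [8 7 5 6 0], max=8

Answer: .....
.....
#....
##...
.#.#.
####.
###..
.##..
..#..
..#..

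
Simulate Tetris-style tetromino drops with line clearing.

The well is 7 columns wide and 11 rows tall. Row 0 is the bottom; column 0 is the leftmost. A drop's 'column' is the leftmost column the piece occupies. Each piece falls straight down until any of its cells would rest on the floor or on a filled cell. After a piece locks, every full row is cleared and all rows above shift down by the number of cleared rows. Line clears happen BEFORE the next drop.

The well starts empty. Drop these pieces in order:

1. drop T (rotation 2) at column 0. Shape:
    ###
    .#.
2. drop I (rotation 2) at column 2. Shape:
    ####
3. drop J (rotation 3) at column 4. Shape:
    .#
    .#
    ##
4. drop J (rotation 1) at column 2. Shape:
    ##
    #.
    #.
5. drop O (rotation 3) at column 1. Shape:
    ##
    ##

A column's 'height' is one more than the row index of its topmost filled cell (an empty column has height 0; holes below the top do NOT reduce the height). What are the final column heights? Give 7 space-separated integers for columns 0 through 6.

Drop 1: T rot2 at col 0 lands with bottom-row=0; cleared 0 line(s) (total 0); column heights now [2 2 2 0 0 0 0], max=2
Drop 2: I rot2 at col 2 lands with bottom-row=2; cleared 0 line(s) (total 0); column heights now [2 2 3 3 3 3 0], max=3
Drop 3: J rot3 at col 4 lands with bottom-row=3; cleared 0 line(s) (total 0); column heights now [2 2 3 3 4 6 0], max=6
Drop 4: J rot1 at col 2 lands with bottom-row=3; cleared 0 line(s) (total 0); column heights now [2 2 6 6 4 6 0], max=6
Drop 5: O rot3 at col 1 lands with bottom-row=6; cleared 0 line(s) (total 0); column heights now [2 8 8 6 4 6 0], max=8

Answer: 2 8 8 6 4 6 0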